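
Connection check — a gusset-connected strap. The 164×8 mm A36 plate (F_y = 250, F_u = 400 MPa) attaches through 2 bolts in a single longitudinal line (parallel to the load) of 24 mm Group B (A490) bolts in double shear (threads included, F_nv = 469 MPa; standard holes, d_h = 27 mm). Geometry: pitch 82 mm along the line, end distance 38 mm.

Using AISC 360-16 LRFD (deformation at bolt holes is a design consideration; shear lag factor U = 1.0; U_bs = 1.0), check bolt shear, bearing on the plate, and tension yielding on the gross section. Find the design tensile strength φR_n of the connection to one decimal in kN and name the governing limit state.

Bolt shear: A_b = π(24)²/4 = 452.39 mm². φR_n = 0.75 × 469 × 452.39 × 2 × 2 = 636.5 kN.
Bearing (8 mm plate, F_u = 400 MPa): end bolts L_c = 38 − 27/2 = 24.5, R_n = min(1.2×24.5×8×400, 2.4×24×8×400) = 94.08 kN/bolt; interior L_c = 82 − 27 = 55, R_n = 184.32 kN/bolt. φR_n = 0.75 × (1×94.08 + 1×184.32) = 208.8 kN.
Tension yield (gross): A_g = 164×8 = 1312 mm². φR_n = 0.90 × 250 × 1312 = 295.2 kN.
Governing: min(636.5, 208.8, 295.2) = 208.8 kN → bearing.

208.8 kN (bearing governs)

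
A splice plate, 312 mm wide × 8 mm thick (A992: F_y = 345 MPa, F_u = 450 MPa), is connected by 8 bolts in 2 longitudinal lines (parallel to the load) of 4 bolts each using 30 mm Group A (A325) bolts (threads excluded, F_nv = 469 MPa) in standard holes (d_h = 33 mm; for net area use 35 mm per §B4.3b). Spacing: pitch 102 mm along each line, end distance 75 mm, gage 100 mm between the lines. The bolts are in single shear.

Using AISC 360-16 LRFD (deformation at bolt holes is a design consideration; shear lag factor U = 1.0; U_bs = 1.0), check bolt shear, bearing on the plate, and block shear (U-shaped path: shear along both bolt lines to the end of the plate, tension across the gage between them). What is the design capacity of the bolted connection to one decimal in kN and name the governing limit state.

1013.0 kN (block shear governs)

Bolt shear: A_b = π(30)²/4 = 706.86 mm². φR_n = 0.75 × 469 × 706.86 × 8 × 1 = 1989.1 kN.
Bearing (8 mm plate, F_u = 450 MPa): end bolts L_c = 75 − 33/2 = 58.5, R_n = min(1.2×58.5×8×450, 2.4×30×8×450) = 252.72 kN/bolt; interior L_c = 102 − 33 = 69, R_n = 259.2 kN/bolt. φR_n = 0.75 × (2×252.72 + 6×259.2) = 1545.5 kN.
Block shear: shear path 2×[75+3×102] = 2×381 mm, A_gv = 6096, A_nv = 2×(381 − 3.5×35)×8 = 4136 mm²; tension across gage: (100 − 1×35)×8 = 520 mm². R_n = min(0.6×450×4136, 0.6×345×6096) + 1.0×450×520 = min(1116.7, 1261.9) + 234 = 1350.7 kN. φR_n = 0.75 × 1350.7 = 1013.0 kN.
Governing: min(1989.1, 1545.5, 1013.0) = 1013.0 kN → block shear.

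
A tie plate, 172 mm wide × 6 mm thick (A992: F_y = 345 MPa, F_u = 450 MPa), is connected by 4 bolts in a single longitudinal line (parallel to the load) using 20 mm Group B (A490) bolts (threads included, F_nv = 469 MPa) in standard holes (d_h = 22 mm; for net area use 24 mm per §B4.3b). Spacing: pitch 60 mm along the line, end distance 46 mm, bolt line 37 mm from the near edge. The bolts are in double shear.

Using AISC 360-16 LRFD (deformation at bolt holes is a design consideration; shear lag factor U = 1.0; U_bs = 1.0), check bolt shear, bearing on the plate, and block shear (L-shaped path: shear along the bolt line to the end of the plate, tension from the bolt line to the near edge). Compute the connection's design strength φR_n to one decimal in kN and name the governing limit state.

Bolt shear: A_b = π(20)²/4 = 314.16 mm². φR_n = 0.75 × 469 × 314.16 × 4 × 2 = 884.0 kN.
Bearing (6 mm plate, F_u = 450 MPa): end bolts L_c = 46 − 22/2 = 35, R_n = min(1.2×35×6×450, 2.4×20×6×450) = 113.4 kN/bolt; interior L_c = 60 − 22 = 38, R_n = 123.12 kN/bolt. φR_n = 0.75 × (1×113.4 + 3×123.12) = 362.1 kN.
Block shear: shear path 1×[46+3×60] = 1×226 mm, A_gv = 1356, A_nv = 1×(226 − 3.5×24)×6 = 852 mm²; tension to near edge: (37 − 0.5×24)×6 = 150 mm². R_n = min(0.6×450×852, 0.6×345×1356) + 1.0×450×150 = min(230.04, 280.69) + 67.5 = 297.54 kN. φR_n = 0.75 × 297.54 = 223.2 kN.
Governing: min(884.0, 362.1, 223.2) = 223.2 kN → block shear.

223.2 kN (block shear governs)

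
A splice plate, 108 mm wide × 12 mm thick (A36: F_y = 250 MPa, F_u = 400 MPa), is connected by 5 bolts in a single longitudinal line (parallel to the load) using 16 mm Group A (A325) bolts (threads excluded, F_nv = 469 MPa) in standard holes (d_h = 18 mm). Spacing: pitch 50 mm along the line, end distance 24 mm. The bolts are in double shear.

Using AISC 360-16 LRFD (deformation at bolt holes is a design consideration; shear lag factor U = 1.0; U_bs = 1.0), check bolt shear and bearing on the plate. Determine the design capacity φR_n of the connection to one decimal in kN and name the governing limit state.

617.8 kN (bearing governs)

Bolt shear: A_b = π(16)²/4 = 201.06 mm². φR_n = 0.75 × 469 × 201.06 × 5 × 2 = 707.2 kN.
Bearing (12 mm plate, F_u = 400 MPa): end bolts L_c = 24 − 18/2 = 15, R_n = min(1.2×15×12×400, 2.4×16×12×400) = 86.4 kN/bolt; interior L_c = 50 − 18 = 32, R_n = 184.32 kN/bolt. φR_n = 0.75 × (1×86.4 + 4×184.32) = 617.8 kN.
Governing: min(707.2, 617.8) = 617.8 kN → bearing.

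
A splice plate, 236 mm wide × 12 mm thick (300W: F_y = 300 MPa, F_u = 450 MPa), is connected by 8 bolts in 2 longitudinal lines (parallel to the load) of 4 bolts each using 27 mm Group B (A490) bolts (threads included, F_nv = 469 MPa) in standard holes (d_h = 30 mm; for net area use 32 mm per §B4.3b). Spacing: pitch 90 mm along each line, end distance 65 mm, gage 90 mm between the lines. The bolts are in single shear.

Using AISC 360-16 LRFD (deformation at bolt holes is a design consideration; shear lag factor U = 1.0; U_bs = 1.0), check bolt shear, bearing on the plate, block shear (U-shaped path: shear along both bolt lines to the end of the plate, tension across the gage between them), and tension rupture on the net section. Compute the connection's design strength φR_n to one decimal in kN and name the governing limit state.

Bolt shear: A_b = π(27)²/4 = 572.56 mm². φR_n = 0.75 × 469 × 572.56 × 8 × 1 = 1611.2 kN.
Bearing (12 mm plate, F_u = 450 MPa): end bolts L_c = 65 − 30/2 = 50, R_n = min(1.2×50×12×450, 2.4×27×12×450) = 324 kN/bolt; interior L_c = 90 − 30 = 60, R_n = 349.92 kN/bolt. φR_n = 0.75 × (2×324 + 6×349.92) = 2060.6 kN.
Block shear: shear path 2×[65+3×90] = 2×335 mm, A_gv = 8040, A_nv = 2×(335 − 3.5×32)×12 = 5352 mm²; tension across gage: (90 − 1×32)×12 = 696 mm². R_n = min(0.6×450×5352, 0.6×300×8040) + 1.0×450×696 = min(1445, 1447.2) + 313.2 = 1758.2 kN. φR_n = 0.75 × 1758.2 = 1318.7 kN.
Tension rupture (net): A_n = (236 − 2×32)×12 = 2064 mm² (U = 1.0, A_e = A_n). φR_n = 0.75 × 450 × 2064 = 696.6 kN.
Governing: min(1611.2, 2060.6, 1318.7, 696.6) = 696.6 kN → net-section rupture.

696.6 kN (net-section rupture governs)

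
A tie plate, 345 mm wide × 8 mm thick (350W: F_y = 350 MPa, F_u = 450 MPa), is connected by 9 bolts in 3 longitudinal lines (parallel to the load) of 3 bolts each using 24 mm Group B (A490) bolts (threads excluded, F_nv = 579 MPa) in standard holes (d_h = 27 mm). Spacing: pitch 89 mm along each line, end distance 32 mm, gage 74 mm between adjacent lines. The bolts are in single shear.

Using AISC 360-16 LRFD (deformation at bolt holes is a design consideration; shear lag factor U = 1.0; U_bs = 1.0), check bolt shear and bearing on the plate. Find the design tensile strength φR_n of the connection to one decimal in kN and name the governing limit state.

Bolt shear: A_b = π(24)²/4 = 452.39 mm². φR_n = 0.75 × 579 × 452.39 × 9 × 1 = 1768.1 kN.
Bearing (8 mm plate, F_u = 450 MPa): end bolts L_c = 32 − 27/2 = 18.5, R_n = min(1.2×18.5×8×450, 2.4×24×8×450) = 79.92 kN/bolt; interior L_c = 89 − 27 = 62, R_n = 207.36 kN/bolt. φR_n = 0.75 × (3×79.92 + 6×207.36) = 1112.9 kN.
Governing: min(1768.1, 1112.9) = 1112.9 kN → bearing.

1112.9 kN (bearing governs)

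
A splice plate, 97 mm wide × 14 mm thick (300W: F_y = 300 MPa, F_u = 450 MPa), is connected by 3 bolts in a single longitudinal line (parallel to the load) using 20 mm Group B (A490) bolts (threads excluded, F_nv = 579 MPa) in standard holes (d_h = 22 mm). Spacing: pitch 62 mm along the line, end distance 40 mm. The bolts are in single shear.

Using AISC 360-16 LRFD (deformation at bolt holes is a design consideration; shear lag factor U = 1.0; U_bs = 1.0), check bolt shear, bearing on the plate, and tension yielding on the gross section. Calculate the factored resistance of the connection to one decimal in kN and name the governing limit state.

366.7 kN (gross-section yield governs)

Bolt shear: A_b = π(20)²/4 = 314.16 mm². φR_n = 0.75 × 579 × 314.16 × 3 × 1 = 409.3 kN.
Bearing (14 mm plate, F_u = 450 MPa): end bolts L_c = 40 − 22/2 = 29, R_n = min(1.2×29×14×450, 2.4×20×14×450) = 219.24 kN/bolt; interior L_c = 62 − 22 = 40, R_n = 302.4 kN/bolt. φR_n = 0.75 × (1×219.24 + 2×302.4) = 618.0 kN.
Tension yield (gross): A_g = 97×14 = 1358 mm². φR_n = 0.90 × 300 × 1358 = 366.7 kN.
Governing: min(409.3, 618.0, 366.7) = 366.7 kN → gross-section yield.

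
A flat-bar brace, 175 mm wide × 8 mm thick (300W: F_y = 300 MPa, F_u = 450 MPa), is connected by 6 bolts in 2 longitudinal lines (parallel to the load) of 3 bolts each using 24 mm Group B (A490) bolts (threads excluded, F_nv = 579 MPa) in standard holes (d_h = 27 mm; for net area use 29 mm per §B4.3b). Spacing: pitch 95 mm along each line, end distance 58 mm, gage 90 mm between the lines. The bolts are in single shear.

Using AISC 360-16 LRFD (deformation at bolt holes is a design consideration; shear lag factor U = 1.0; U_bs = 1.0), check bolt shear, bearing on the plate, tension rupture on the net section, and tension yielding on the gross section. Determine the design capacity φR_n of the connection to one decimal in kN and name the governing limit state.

Bolt shear: A_b = π(24)²/4 = 452.39 mm². φR_n = 0.75 × 579 × 452.39 × 6 × 1 = 1178.7 kN.
Bearing (8 mm plate, F_u = 450 MPa): end bolts L_c = 58 − 27/2 = 44.5, R_n = min(1.2×44.5×8×450, 2.4×24×8×450) = 192.24 kN/bolt; interior L_c = 95 − 27 = 68, R_n = 207.36 kN/bolt. φR_n = 0.75 × (2×192.24 + 4×207.36) = 910.4 kN.
Tension rupture (net): A_n = (175 − 2×29)×8 = 936 mm² (U = 1.0, A_e = A_n). φR_n = 0.75 × 450 × 936 = 315.9 kN.
Tension yield (gross): A_g = 175×8 = 1400 mm². φR_n = 0.90 × 300 × 1400 = 378.0 kN.
Governing: min(1178.7, 910.4, 315.9, 378.0) = 315.9 kN → net-section rupture.

315.9 kN (net-section rupture governs)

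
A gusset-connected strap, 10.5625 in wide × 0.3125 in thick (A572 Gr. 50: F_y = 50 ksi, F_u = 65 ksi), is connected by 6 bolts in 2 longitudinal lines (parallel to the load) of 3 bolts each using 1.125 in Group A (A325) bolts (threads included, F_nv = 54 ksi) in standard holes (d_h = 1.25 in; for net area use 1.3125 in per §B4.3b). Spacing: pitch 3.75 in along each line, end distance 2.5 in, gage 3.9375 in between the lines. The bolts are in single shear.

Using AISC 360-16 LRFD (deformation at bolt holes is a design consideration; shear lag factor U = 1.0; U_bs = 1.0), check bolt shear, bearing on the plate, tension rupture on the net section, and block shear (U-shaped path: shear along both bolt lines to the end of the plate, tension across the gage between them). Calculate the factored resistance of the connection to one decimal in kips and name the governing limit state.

120.9 kips (net-section rupture governs)

Bolt shear: A_b = π(1.125)²/4 = 0.99402 in². φR_n = 0.75 × 54 × 0.99402 × 6 × 1 = 241.5 kips.
Bearing (0.3125 in plate, F_u = 65 ksi): end bolts L_c = 2.5 − 1.25/2 = 1.875, R_n = min(1.2×1.875×0.3125×65, 2.4×1.125×0.3125×65) = 45.703 kips/bolt; interior L_c = 3.75 − 1.25 = 2.5, R_n = 54.844 kips/bolt. φR_n = 0.75 × (2×45.703 + 4×54.844) = 233.1 kips.
Tension rupture (net): A_n = (10.5625 − 2×1.3125)×0.3125 = 2.4805 in² (U = 1.0, A_e = A_n). φR_n = 0.75 × 65 × 2.4805 = 120.9 kips.
Block shear: shear path 2×[2.5+2×3.75] = 2×10 in, A_gv = 6.25, A_nv = 2×(10 − 2.5×1.3125)×0.3125 = 4.1992 in²; tension across gage: (3.9375 − 1×1.3125)×0.3125 = 0.82031 in². R_n = min(0.6×65×4.1992, 0.6×50×6.25) + 1.0×65×0.82031 = min(163.77, 187.5) + 53.32 = 217.09 kips. φR_n = 0.75 × 217.09 = 162.8 kips.
Governing: min(241.5, 233.1, 120.9, 162.8) = 120.9 kips → net-section rupture.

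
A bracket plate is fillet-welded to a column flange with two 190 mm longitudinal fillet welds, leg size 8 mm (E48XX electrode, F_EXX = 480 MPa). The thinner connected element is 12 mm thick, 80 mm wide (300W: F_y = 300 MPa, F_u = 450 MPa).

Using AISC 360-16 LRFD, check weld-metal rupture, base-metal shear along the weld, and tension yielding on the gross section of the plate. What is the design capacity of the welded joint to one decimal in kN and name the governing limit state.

259.2 kN (gross-section yield governs)

Weld metal: throat = 0.707×8 = 5.656 mm, L = 2×190 = 380 mm. φR_n = 0.75 × 0.6 × 480 × 5.656 × 380 = 464.2 kN.
Base metal shear (12 mm plate): yield φR_n = 1.0×0.6×300×12×380 = 820.8 kN; rupture φR_n = 0.75×0.6×450×12×380 = 923.4 kN; take 820.8 kN (yield).
Tension yield (gross): A_g = 80×12 = 960 mm². φR_n = 0.90 × 300 × 960 = 259.2 kN.
Governing: min(464.2, 820.8, 259.2) = 259.2 kN → gross-section yield.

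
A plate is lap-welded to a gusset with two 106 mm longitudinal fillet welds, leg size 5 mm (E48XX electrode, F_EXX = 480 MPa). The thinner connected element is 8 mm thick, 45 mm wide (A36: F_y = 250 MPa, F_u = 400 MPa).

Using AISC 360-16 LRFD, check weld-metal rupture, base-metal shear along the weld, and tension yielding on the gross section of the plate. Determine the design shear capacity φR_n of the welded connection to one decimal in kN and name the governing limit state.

81.0 kN (gross-section yield governs)

Weld metal: throat = 0.707×5 = 3.535 mm, L = 2×106 = 212 mm. φR_n = 0.75 × 0.6 × 480 × 3.535 × 212 = 161.9 kN.
Base metal shear (8 mm plate): yield φR_n = 1.0×0.6×250×8×212 = 254.4 kN; rupture φR_n = 0.75×0.6×400×8×212 = 305.3 kN; take 254.4 kN (yield).
Tension yield (gross): A_g = 45×8 = 360 mm². φR_n = 0.90 × 250 × 360 = 81.0 kN.
Governing: min(161.9, 254.4, 81.0) = 81.0 kN → gross-section yield.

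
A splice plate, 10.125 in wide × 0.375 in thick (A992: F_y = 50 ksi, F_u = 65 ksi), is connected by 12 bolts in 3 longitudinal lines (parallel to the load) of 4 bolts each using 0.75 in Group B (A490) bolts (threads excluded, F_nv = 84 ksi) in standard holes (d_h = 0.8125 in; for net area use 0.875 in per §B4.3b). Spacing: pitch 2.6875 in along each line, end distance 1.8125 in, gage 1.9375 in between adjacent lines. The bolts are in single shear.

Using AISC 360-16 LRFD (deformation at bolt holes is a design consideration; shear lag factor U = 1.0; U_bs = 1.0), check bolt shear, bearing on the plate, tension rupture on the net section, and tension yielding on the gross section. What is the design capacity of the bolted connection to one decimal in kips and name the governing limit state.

137.1 kips (net-section rupture governs)

Bolt shear: A_b = π(0.75)²/4 = 0.44179 in². φR_n = 0.75 × 84 × 0.44179 × 12 × 1 = 334.0 kips.
Bearing (0.375 in plate, F_u = 65 ksi): end bolts L_c = 1.8125 − 0.8125/2 = 1.40625, R_n = min(1.2×1.40625×0.375×65, 2.4×0.75×0.375×65) = 41.133 kips/bolt; interior L_c = 2.6875 − 0.8125 = 1.875, R_n = 43.875 kips/bolt. φR_n = 0.75 × (3×41.133 + 9×43.875) = 388.7 kips.
Tension rupture (net): A_n = (10.125 − 3×0.875)×0.375 = 2.8125 in² (U = 1.0, A_e = A_n). φR_n = 0.75 × 65 × 2.8125 = 137.1 kips.
Tension yield (gross): A_g = 10.125×0.375 = 3.7969 in². φR_n = 0.90 × 50 × 3.7969 = 170.9 kips.
Governing: min(334.0, 388.7, 137.1, 170.9) = 137.1 kips → net-section rupture.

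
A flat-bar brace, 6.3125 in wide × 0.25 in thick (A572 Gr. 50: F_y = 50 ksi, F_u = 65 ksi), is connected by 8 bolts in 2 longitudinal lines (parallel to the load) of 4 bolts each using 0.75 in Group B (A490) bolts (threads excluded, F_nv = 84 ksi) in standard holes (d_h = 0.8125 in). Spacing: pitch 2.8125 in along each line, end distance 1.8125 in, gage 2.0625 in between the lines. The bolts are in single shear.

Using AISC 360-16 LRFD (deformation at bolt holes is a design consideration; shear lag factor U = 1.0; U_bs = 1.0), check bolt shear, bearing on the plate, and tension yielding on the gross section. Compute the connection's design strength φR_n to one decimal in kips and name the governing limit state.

71.0 kips (gross-section yield governs)

Bolt shear: A_b = π(0.75)²/4 = 0.44179 in². φR_n = 0.75 × 84 × 0.44179 × 8 × 1 = 222.7 kips.
Bearing (0.25 in plate, F_u = 65 ksi): end bolts L_c = 1.8125 − 0.8125/2 = 1.40625, R_n = min(1.2×1.40625×0.25×65, 2.4×0.75×0.25×65) = 27.422 kips/bolt; interior L_c = 2.8125 − 0.8125 = 2, R_n = 29.25 kips/bolt. φR_n = 0.75 × (2×27.422 + 6×29.25) = 172.8 kips.
Tension yield (gross): A_g = 6.3125×0.25 = 1.5781 in². φR_n = 0.90 × 50 × 1.5781 = 71.0 kips.
Governing: min(222.7, 172.8, 71.0) = 71.0 kips → gross-section yield.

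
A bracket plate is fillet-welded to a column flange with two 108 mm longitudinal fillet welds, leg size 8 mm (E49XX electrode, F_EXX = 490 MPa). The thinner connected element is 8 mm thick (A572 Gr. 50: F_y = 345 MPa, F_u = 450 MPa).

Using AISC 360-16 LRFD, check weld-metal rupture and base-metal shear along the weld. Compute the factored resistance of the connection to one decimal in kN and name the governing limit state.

269.4 kN (weld metal governs)

Weld metal: throat = 0.707×8 = 5.656 mm, L = 2×108 = 216 mm. φR_n = 0.75 × 0.6 × 490 × 5.656 × 216 = 269.4 kN.
Base metal shear (8 mm plate): yield φR_n = 1.0×0.6×345×8×216 = 357.7 kN; rupture φR_n = 0.75×0.6×450×8×216 = 349.9 kN; take 349.9 kN (rupture).
Governing: min(269.4, 349.9) = 269.4 kN → weld metal.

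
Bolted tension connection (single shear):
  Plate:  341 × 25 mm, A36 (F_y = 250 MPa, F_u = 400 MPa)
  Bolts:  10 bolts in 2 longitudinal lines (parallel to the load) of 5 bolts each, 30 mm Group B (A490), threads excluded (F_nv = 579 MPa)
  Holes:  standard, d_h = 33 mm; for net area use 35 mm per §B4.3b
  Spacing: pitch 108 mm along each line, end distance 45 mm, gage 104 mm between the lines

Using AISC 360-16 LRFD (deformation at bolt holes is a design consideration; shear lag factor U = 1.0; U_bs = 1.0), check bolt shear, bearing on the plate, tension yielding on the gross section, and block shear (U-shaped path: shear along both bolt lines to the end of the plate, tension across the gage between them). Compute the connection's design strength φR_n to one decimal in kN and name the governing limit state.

Bolt shear: A_b = π(30)²/4 = 706.86 mm². φR_n = 0.75 × 579 × 706.86 × 10 × 1 = 3069.5 kN.
Bearing (25 mm plate, F_u = 400 MPa): end bolts L_c = 45 − 33/2 = 28.5, R_n = min(1.2×28.5×25×400, 2.4×30×25×400) = 342 kN/bolt; interior L_c = 108 − 33 = 75, R_n = 720 kN/bolt. φR_n = 0.75 × (2×342 + 8×720) = 4833.0 kN.
Tension yield (gross): A_g = 341×25 = 8525 mm². φR_n = 0.90 × 250 × 8525 = 1918.1 kN.
Block shear: shear path 2×[45+4×108] = 2×477 mm, A_gv = 23850, A_nv = 2×(477 − 4.5×35)×25 = 15975 mm²; tension across gage: (104 − 1×35)×25 = 1725 mm². R_n = min(0.6×400×15975, 0.6×250×23850) + 1.0×400×1725 = min(3834, 3577.5) + 690 = 4267.5 kN. φR_n = 0.75 × 4267.5 = 3200.6 kN.
Governing: min(3069.5, 4833.0, 1918.1, 3200.6) = 1918.1 kN → gross-section yield.

1918.1 kN (gross-section yield governs)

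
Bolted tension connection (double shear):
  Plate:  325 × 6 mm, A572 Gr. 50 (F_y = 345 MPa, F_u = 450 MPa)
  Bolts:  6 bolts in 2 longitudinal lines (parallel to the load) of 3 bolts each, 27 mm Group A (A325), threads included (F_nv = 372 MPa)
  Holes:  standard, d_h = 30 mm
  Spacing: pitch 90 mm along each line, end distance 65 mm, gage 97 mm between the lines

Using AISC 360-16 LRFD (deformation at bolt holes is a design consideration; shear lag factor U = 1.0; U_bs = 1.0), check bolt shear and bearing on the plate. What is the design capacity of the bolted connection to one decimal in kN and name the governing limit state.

767.9 kN (bearing governs)

Bolt shear: A_b = π(27)²/4 = 572.56 mm². φR_n = 0.75 × 372 × 572.56 × 6 × 2 = 1916.9 kN.
Bearing (6 mm plate, F_u = 450 MPa): end bolts L_c = 65 − 30/2 = 50, R_n = min(1.2×50×6×450, 2.4×27×6×450) = 162 kN/bolt; interior L_c = 90 − 30 = 60, R_n = 174.96 kN/bolt. φR_n = 0.75 × (2×162 + 4×174.96) = 767.9 kN.
Governing: min(1916.9, 767.9) = 767.9 kN → bearing.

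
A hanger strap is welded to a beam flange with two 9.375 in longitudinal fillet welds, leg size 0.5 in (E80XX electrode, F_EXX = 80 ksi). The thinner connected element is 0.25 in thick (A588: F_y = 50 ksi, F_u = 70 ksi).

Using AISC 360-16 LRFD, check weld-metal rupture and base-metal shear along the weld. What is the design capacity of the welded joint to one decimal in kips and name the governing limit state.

140.6 kips (base-metal shear governs)

Weld metal: throat = 0.707×0.5 = 0.3535 in, L = 2×9.375 = 18.75 in. φR_n = 0.75 × 0.6 × 80 × 0.3535 × 18.75 = 238.6 kips.
Base metal shear (0.25 in plate): yield φR_n = 1.0×0.6×50×0.25×18.75 = 140.6 kips; rupture φR_n = 0.75×0.6×70×0.25×18.75 = 147.7 kips; take 140.6 kips (yield).
Governing: min(238.6, 140.6) = 140.6 kips → base-metal shear.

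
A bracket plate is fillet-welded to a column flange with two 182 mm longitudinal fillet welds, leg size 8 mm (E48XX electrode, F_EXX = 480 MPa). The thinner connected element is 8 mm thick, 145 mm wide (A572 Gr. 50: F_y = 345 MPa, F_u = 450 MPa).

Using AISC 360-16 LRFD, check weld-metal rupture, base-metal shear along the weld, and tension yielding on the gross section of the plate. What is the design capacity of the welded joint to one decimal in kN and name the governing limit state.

360.2 kN (gross-section yield governs)

Weld metal: throat = 0.707×8 = 5.656 mm, L = 2×182 = 364 mm. φR_n = 0.75 × 0.6 × 480 × 5.656 × 364 = 444.7 kN.
Base metal shear (8 mm plate): yield φR_n = 1.0×0.6×345×8×364 = 602.8 kN; rupture φR_n = 0.75×0.6×450×8×364 = 589.7 kN; take 589.7 kN (rupture).
Tension yield (gross): A_g = 145×8 = 1160 mm². φR_n = 0.90 × 345 × 1160 = 360.2 kN.
Governing: min(444.7, 589.7, 360.2) = 360.2 kN → gross-section yield.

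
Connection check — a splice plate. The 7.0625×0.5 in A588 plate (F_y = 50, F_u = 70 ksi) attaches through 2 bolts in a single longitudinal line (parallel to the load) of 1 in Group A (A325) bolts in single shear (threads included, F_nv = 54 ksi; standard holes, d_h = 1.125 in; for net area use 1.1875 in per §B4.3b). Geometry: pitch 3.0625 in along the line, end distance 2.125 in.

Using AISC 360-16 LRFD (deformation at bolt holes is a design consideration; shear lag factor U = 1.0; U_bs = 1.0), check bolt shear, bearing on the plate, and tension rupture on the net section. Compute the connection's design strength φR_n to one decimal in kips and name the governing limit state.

63.6 kips (bolt shear governs)

Bolt shear: A_b = π(1)²/4 = 0.7854 in². φR_n = 0.75 × 54 × 0.7854 × 2 × 1 = 63.6 kips.
Bearing (0.5 in plate, F_u = 70 ksi): end bolts L_c = 2.125 − 1.125/2 = 1.5625, R_n = min(1.2×1.5625×0.5×70, 2.4×1×0.5×70) = 65.625 kips/bolt; interior L_c = 3.0625 − 1.125 = 1.9375, R_n = 81.375 kips/bolt. φR_n = 0.75 × (1×65.625 + 1×81.375) = 110.3 kips.
Tension rupture (net): A_n = (7.0625 − 1×1.1875)×0.5 = 2.9375 in² (U = 1.0, A_e = A_n). φR_n = 0.75 × 70 × 2.9375 = 154.2 kips.
Governing: min(63.6, 110.3, 154.2) = 63.6 kips → bolt shear.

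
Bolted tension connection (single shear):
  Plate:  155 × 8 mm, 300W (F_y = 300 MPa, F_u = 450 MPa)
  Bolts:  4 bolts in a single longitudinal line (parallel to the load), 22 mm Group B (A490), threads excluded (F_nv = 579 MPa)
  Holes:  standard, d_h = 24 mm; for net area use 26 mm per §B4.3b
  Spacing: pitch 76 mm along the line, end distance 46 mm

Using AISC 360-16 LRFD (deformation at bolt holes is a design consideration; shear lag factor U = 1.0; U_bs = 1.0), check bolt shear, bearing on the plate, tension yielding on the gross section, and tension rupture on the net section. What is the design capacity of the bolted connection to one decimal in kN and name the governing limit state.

Bolt shear: A_b = π(22)²/4 = 380.13 mm². φR_n = 0.75 × 579 × 380.13 × 4 × 1 = 660.3 kN.
Bearing (8 mm plate, F_u = 450 MPa): end bolts L_c = 46 − 24/2 = 34, R_n = min(1.2×34×8×450, 2.4×22×8×450) = 146.88 kN/bolt; interior L_c = 76 − 24 = 52, R_n = 190.08 kN/bolt. φR_n = 0.75 × (1×146.88 + 3×190.08) = 537.8 kN.
Tension yield (gross): A_g = 155×8 = 1240 mm². φR_n = 0.90 × 300 × 1240 = 334.8 kN.
Tension rupture (net): A_n = (155 − 1×26)×8 = 1032 mm² (U = 1.0, A_e = A_n). φR_n = 0.75 × 450 × 1032 = 348.3 kN.
Governing: min(660.3, 537.8, 334.8, 348.3) = 334.8 kN → gross-section yield.

334.8 kN (gross-section yield governs)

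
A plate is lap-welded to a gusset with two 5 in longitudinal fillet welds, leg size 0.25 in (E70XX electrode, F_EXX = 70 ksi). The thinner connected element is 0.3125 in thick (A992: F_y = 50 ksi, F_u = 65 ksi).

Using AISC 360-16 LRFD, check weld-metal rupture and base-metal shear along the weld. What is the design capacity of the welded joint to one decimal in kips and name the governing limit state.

55.7 kips (weld metal governs)

Weld metal: throat = 0.707×0.25 = 0.17675 in, L = 2×5 = 10 in. φR_n = 0.75 × 0.6 × 70 × 0.17675 × 10 = 55.7 kips.
Base metal shear (0.3125 in plate): yield φR_n = 1.0×0.6×50×0.3125×10 = 93.8 kips; rupture φR_n = 0.75×0.6×65×0.3125×10 = 91.4 kips; take 91.4 kips (rupture).
Governing: min(55.7, 91.4) = 55.7 kips → weld metal.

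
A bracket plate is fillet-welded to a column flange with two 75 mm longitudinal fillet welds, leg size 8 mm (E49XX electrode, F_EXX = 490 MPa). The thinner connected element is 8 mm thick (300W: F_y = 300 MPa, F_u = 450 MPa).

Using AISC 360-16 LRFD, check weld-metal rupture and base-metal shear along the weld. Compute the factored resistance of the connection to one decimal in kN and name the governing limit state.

187.1 kN (weld metal governs)

Weld metal: throat = 0.707×8 = 5.656 mm, L = 2×75 = 150 mm. φR_n = 0.75 × 0.6 × 490 × 5.656 × 150 = 187.1 kN.
Base metal shear (8 mm plate): yield φR_n = 1.0×0.6×300×8×150 = 216.0 kN; rupture φR_n = 0.75×0.6×450×8×150 = 243.0 kN; take 216.0 kN (yield).
Governing: min(187.1, 216.0) = 187.1 kN → weld metal.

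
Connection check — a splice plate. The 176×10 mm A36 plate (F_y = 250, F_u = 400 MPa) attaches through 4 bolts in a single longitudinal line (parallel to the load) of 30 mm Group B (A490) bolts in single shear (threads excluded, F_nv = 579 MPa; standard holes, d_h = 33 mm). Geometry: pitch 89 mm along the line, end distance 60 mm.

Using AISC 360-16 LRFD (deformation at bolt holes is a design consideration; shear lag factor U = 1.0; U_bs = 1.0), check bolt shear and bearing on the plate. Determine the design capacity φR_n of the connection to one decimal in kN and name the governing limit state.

761.4 kN (bearing governs)

Bolt shear: A_b = π(30)²/4 = 706.86 mm². φR_n = 0.75 × 579 × 706.86 × 4 × 1 = 1227.8 kN.
Bearing (10 mm plate, F_u = 400 MPa): end bolts L_c = 60 − 33/2 = 43.5, R_n = min(1.2×43.5×10×400, 2.4×30×10×400) = 208.8 kN/bolt; interior L_c = 89 − 33 = 56, R_n = 268.8 kN/bolt. φR_n = 0.75 × (1×208.8 + 3×268.8) = 761.4 kN.
Governing: min(1227.8, 761.4) = 761.4 kN → bearing.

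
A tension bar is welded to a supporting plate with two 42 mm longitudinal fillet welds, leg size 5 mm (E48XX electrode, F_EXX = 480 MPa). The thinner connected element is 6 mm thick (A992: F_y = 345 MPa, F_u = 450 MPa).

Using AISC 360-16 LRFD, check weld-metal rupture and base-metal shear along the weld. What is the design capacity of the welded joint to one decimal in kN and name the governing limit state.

64.1 kN (weld metal governs)

Weld metal: throat = 0.707×5 = 3.535 mm, L = 2×42 = 84 mm. φR_n = 0.75 × 0.6 × 480 × 3.535 × 84 = 64.1 kN.
Base metal shear (6 mm plate): yield φR_n = 1.0×0.6×345×6×84 = 104.3 kN; rupture φR_n = 0.75×0.6×450×6×84 = 102.1 kN; take 102.1 kN (rupture).
Governing: min(64.1, 102.1) = 64.1 kN → weld metal.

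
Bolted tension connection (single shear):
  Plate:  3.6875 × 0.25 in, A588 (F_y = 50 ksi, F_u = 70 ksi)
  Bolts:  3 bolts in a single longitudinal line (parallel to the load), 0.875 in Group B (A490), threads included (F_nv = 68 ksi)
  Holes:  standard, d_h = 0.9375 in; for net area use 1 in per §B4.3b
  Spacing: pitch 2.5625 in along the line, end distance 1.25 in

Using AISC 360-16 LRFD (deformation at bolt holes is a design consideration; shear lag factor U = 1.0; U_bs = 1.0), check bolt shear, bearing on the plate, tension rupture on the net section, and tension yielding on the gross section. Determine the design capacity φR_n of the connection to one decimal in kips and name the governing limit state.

Bolt shear: A_b = π(0.875)²/4 = 0.60132 in². φR_n = 0.75 × 68 × 0.60132 × 3 × 1 = 92.0 kips.
Bearing (0.25 in plate, F_u = 70 ksi): end bolts L_c = 1.25 − 0.9375/2 = 0.78125, R_n = min(1.2×0.78125×0.25×70, 2.4×0.875×0.25×70) = 16.406 kips/bolt; interior L_c = 2.5625 − 0.9375 = 1.625, R_n = 34.125 kips/bolt. φR_n = 0.75 × (1×16.406 + 2×34.125) = 63.5 kips.
Tension rupture (net): A_n = (3.6875 − 1×1)×0.25 = 0.67188 in² (U = 1.0, A_e = A_n). φR_n = 0.75 × 70 × 0.67188 = 35.3 kips.
Tension yield (gross): A_g = 3.6875×0.25 = 0.92188 in². φR_n = 0.90 × 50 × 0.92188 = 41.5 kips.
Governing: min(92.0, 63.5, 35.3, 41.5) = 35.3 kips → net-section rupture.

35.3 kips (net-section rupture governs)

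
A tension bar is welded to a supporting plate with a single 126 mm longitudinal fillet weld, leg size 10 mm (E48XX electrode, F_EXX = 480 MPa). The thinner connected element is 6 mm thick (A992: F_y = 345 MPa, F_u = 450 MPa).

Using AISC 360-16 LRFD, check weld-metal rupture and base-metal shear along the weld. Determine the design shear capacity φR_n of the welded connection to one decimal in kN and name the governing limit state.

Weld metal: throat = 0.707×10 = 7.07 mm, L = 126 mm. φR_n = 0.75 × 0.6 × 480 × 7.07 × 126 = 192.4 kN.
Base metal shear (6 mm plate): yield φR_n = 1.0×0.6×345×6×126 = 156.5 kN; rupture φR_n = 0.75×0.6×450×6×126 = 153.1 kN; take 153.1 kN (rupture).
Governing: min(192.4, 153.1) = 153.1 kN → base-metal shear.

153.1 kN (base-metal shear governs)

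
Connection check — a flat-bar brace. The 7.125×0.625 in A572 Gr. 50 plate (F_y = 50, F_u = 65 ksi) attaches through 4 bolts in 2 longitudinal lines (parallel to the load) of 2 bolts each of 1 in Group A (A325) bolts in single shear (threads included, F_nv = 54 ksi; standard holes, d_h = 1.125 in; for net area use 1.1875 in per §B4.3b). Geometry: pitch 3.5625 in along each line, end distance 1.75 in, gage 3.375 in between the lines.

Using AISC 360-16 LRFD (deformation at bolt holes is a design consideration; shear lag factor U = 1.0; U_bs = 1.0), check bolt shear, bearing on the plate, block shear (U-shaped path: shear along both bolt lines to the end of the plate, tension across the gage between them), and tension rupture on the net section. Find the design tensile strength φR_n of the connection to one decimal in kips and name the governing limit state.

127.2 kips (bolt shear governs)

Bolt shear: A_b = π(1)²/4 = 0.7854 in². φR_n = 0.75 × 54 × 0.7854 × 4 × 1 = 127.2 kips.
Bearing (0.625 in plate, F_u = 65 ksi): end bolts L_c = 1.75 − 1.125/2 = 1.1875, R_n = min(1.2×1.1875×0.625×65, 2.4×1×0.625×65) = 57.891 kips/bolt; interior L_c = 3.5625 − 1.125 = 2.4375, R_n = 97.5 kips/bolt. φR_n = 0.75 × (2×57.891 + 2×97.5) = 233.1 kips.
Block shear: shear path 2×[1.75+1×3.5625] = 2×5.3125 in, A_gv = 6.6406, A_nv = 2×(5.3125 − 1.5×1.1875)×0.625 = 4.4141 in²; tension across gage: (3.375 − 1×1.1875)×0.625 = 1.3672 in². R_n = min(0.6×65×4.4141, 0.6×50×6.6406) + 1.0×65×1.3672 = min(172.15, 199.22) + 88.868 = 261.02 kips. φR_n = 0.75 × 261.02 = 195.8 kips.
Tension rupture (net): A_n = (7.125 − 2×1.1875)×0.625 = 2.9688 in² (U = 1.0, A_e = A_n). φR_n = 0.75 × 65 × 2.9688 = 144.7 kips.
Governing: min(127.2, 233.1, 195.8, 144.7) = 127.2 kips → bolt shear.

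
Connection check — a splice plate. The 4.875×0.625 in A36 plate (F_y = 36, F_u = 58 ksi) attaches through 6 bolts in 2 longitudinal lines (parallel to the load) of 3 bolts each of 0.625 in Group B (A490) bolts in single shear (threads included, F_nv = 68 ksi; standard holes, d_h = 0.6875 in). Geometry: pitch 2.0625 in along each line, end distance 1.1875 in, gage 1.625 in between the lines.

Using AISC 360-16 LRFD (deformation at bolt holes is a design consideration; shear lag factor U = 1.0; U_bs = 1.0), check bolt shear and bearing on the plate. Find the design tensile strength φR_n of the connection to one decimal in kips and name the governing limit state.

93.9 kips (bolt shear governs)

Bolt shear: A_b = π(0.625)²/4 = 0.3068 in². φR_n = 0.75 × 68 × 0.3068 × 6 × 1 = 93.9 kips.
Bearing (0.625 in plate, F_u = 58 ksi): end bolts L_c = 1.1875 − 0.6875/2 = 0.84375, R_n = min(1.2×0.84375×0.625×58, 2.4×0.625×0.625×58) = 36.703 kips/bolt; interior L_c = 2.0625 − 0.6875 = 1.375, R_n = 54.375 kips/bolt. φR_n = 0.75 × (2×36.703 + 4×54.375) = 218.2 kips.
Governing: min(93.9, 218.2) = 93.9 kips → bolt shear.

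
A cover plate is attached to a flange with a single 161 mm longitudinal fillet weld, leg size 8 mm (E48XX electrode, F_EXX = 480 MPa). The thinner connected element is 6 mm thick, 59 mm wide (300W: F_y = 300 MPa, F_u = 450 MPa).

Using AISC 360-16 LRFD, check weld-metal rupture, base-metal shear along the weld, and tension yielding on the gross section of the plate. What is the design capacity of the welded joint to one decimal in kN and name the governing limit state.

Weld metal: throat = 0.707×8 = 5.656 mm, L = 161 mm. φR_n = 0.75 × 0.6 × 480 × 5.656 × 161 = 196.7 kN.
Base metal shear (6 mm plate): yield φR_n = 1.0×0.6×300×6×161 = 173.9 kN; rupture φR_n = 0.75×0.6×450×6×161 = 195.6 kN; take 173.9 kN (yield).
Tension yield (gross): A_g = 59×6 = 354 mm². φR_n = 0.90 × 300 × 354 = 95.6 kN.
Governing: min(196.7, 173.9, 95.6) = 95.6 kN → gross-section yield.

95.6 kN (gross-section yield governs)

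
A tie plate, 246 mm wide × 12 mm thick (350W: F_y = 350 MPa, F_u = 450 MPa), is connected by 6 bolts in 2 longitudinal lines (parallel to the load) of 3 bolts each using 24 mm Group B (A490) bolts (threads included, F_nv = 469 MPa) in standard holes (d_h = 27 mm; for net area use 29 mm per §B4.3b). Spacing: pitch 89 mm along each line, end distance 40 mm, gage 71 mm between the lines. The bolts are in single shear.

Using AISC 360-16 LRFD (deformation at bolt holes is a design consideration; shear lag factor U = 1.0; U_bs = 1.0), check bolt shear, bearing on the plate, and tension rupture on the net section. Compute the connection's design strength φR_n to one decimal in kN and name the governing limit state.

761.4 kN (net-section rupture governs)

Bolt shear: A_b = π(24)²/4 = 452.39 mm². φR_n = 0.75 × 469 × 452.39 × 6 × 1 = 954.8 kN.
Bearing (12 mm plate, F_u = 450 MPa): end bolts L_c = 40 − 27/2 = 26.5, R_n = min(1.2×26.5×12×450, 2.4×24×12×450) = 171.72 kN/bolt; interior L_c = 89 − 27 = 62, R_n = 311.04 kN/bolt. φR_n = 0.75 × (2×171.72 + 4×311.04) = 1190.7 kN.
Tension rupture (net): A_n = (246 − 2×29)×12 = 2256 mm² (U = 1.0, A_e = A_n). φR_n = 0.75 × 450 × 2256 = 761.4 kN.
Governing: min(954.8, 1190.7, 761.4) = 761.4 kN → net-section rupture.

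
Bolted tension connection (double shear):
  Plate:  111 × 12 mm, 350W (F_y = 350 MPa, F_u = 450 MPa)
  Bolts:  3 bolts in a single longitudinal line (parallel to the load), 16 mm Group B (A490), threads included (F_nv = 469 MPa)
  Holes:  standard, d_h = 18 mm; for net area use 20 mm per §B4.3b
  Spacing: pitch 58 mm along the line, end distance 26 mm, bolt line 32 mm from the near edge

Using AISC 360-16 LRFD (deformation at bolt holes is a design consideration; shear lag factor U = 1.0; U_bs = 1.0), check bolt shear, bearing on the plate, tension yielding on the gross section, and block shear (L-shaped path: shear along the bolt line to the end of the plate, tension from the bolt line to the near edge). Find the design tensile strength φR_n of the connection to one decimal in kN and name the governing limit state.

312.7 kN (block shear governs)

Bolt shear: A_b = π(16)²/4 = 201.06 mm². φR_n = 0.75 × 469 × 201.06 × 3 × 2 = 424.3 kN.
Bearing (12 mm plate, F_u = 450 MPa): end bolts L_c = 26 − 18/2 = 17, R_n = min(1.2×17×12×450, 2.4×16×12×450) = 110.16 kN/bolt; interior L_c = 58 − 18 = 40, R_n = 207.36 kN/bolt. φR_n = 0.75 × (1×110.16 + 2×207.36) = 393.7 kN.
Tension yield (gross): A_g = 111×12 = 1332 mm². φR_n = 0.90 × 350 × 1332 = 419.6 kN.
Block shear: shear path 1×[26+2×58] = 1×142 mm, A_gv = 1704, A_nv = 1×(142 − 2.5×20)×12 = 1104 mm²; tension to near edge: (32 − 0.5×20)×12 = 264 mm². R_n = min(0.6×450×1104, 0.6×350×1704) + 1.0×450×264 = min(298.08, 357.84) + 118.8 = 416.88 kN. φR_n = 0.75 × 416.88 = 312.7 kN.
Governing: min(424.3, 393.7, 419.6, 312.7) = 312.7 kN → block shear.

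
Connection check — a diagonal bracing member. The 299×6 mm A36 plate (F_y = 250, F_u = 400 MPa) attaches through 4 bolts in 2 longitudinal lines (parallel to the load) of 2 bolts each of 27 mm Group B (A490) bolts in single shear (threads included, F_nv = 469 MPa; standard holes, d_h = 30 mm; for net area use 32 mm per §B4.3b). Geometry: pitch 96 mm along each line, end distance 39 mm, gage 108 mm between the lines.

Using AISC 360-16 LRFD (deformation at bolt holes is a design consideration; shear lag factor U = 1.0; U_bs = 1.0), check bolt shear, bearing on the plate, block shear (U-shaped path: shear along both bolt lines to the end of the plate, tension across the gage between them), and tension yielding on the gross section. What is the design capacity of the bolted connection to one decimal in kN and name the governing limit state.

Bolt shear: A_b = π(27)²/4 = 572.56 mm². φR_n = 0.75 × 469 × 572.56 × 4 × 1 = 805.6 kN.
Bearing (6 mm plate, F_u = 400 MPa): end bolts L_c = 39 − 30/2 = 24, R_n = min(1.2×24×6×400, 2.4×27×6×400) = 69.12 kN/bolt; interior L_c = 96 − 30 = 66, R_n = 155.52 kN/bolt. φR_n = 0.75 × (2×69.12 + 2×155.52) = 337.0 kN.
Block shear: shear path 2×[39+1×96] = 2×135 mm, A_gv = 1620, A_nv = 2×(135 − 1.5×32)×6 = 1044 mm²; tension across gage: (108 − 1×32)×6 = 456 mm². R_n = min(0.6×400×1044, 0.6×250×1620) + 1.0×400×456 = min(250.56, 243) + 182.4 = 425.4 kN. φR_n = 0.75 × 425.4 = 319.1 kN.
Tension yield (gross): A_g = 299×6 = 1794 mm². φR_n = 0.90 × 250 × 1794 = 403.7 kN.
Governing: min(805.6, 337.0, 319.1, 403.7) = 319.1 kN → block shear.

319.1 kN (block shear governs)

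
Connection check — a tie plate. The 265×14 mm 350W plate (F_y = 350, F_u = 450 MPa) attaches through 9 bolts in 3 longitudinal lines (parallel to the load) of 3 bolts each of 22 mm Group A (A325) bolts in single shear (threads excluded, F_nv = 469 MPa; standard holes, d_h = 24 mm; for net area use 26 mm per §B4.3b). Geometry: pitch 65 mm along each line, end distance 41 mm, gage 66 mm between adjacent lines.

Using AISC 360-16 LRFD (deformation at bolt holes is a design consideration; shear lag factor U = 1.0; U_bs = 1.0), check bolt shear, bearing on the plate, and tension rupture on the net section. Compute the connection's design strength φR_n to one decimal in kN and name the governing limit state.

883.6 kN (net-section rupture governs)

Bolt shear: A_b = π(22)²/4 = 380.13 mm². φR_n = 0.75 × 469 × 380.13 × 9 × 1 = 1203.4 kN.
Bearing (14 mm plate, F_u = 450 MPa): end bolts L_c = 41 − 24/2 = 29, R_n = min(1.2×29×14×450, 2.4×22×14×450) = 219.24 kN/bolt; interior L_c = 65 − 24 = 41, R_n = 309.96 kN/bolt. φR_n = 0.75 × (3×219.24 + 6×309.96) = 1888.1 kN.
Tension rupture (net): A_n = (265 − 3×26)×14 = 2618 mm² (U = 1.0, A_e = A_n). φR_n = 0.75 × 450 × 2618 = 883.6 kN.
Governing: min(1203.4, 1888.1, 883.6) = 883.6 kN → net-section rupture.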